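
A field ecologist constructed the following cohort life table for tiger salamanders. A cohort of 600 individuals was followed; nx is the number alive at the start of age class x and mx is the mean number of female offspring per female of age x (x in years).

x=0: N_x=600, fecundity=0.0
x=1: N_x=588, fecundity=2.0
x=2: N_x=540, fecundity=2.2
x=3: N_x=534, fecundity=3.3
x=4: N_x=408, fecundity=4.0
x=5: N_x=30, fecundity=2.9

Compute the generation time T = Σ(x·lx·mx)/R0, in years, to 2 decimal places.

lx = nx/n0 = nx/600: 1, 0.98, 0.9, 0.89, 0.68, 0.05
lx·mx: 0, 1.96, 1.98, 2.937, 2.72, 0.145 → R0 = 9.742
x·lx·mx: 0, 1.96, 3.96, 8.811, 10.88, 0.725 → Σ = 26.336
T = 26.336 / 9.742 = 2.703346… → 2.70

2.70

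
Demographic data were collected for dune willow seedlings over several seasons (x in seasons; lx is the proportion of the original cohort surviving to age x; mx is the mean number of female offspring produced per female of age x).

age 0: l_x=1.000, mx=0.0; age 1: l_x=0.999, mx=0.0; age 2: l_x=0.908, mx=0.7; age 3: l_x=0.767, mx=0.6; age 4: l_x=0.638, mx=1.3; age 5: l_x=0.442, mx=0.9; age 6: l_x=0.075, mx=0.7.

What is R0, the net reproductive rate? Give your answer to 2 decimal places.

2.38

lx·mx by age: 0, 0, 0.6356, 0.4602, 0.8294, 0.3978, 0.0525
R0 = Σ lx·mx = 2.3755 → 2.38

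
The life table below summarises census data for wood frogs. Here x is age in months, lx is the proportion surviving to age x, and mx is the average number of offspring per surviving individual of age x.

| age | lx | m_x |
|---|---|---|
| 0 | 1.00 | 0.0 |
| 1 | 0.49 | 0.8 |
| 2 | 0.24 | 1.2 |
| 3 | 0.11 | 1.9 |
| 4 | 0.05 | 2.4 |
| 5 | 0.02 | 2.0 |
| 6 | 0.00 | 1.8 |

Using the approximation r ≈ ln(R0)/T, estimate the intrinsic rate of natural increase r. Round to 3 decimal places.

R0 = Σ lx·mx = 0 + 0.392 + 0.288 + 0.209 + 0.12 + 0.04 + 0 = 1.049
Σ x·lx·mx = 2.275; T = 2.275/1.049 = 2.16873…
r ≈ ln(R0)/T = ln(1.049)/2.16873… = 0.02206… → 0.022

0.022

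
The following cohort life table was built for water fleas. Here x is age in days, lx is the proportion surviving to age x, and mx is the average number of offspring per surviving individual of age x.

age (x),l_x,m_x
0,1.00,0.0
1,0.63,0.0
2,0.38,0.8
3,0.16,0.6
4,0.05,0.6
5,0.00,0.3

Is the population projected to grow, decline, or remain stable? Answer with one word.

declining

R0 = Σ lx·mx = 0 + 0 + 0.304 + 0.096 + 0.03 + 0 = 0.43
R0 < 1, so the population is declining.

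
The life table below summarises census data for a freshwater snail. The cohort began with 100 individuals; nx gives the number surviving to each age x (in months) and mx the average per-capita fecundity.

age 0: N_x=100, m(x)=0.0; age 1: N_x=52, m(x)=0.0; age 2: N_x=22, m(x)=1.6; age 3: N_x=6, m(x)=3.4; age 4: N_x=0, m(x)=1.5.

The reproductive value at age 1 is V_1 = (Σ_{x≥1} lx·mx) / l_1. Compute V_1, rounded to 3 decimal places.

lx = nx/n0 = nx/100: 1, 0.52, 0.22, 0.06, 0
lx·mx for x ≥ 1: 0, 0.352, 0.204, 0 → sum = 0.556
V_1 = 0.556 / l_1 = 0.556 / 0.52 = 1.069231… → 1.069

1.069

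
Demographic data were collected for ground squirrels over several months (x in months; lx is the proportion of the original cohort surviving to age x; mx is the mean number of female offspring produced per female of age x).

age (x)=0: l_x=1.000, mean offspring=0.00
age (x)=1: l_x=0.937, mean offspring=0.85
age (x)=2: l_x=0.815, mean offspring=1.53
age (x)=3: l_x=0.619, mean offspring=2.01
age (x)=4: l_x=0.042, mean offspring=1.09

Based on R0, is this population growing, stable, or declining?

R0 = Σ lx·mx = 0 + 0.79645 + 1.24695 + 1.24419 + 0.04578 = 3.33337
R0 > 1, so the population is growing.

growing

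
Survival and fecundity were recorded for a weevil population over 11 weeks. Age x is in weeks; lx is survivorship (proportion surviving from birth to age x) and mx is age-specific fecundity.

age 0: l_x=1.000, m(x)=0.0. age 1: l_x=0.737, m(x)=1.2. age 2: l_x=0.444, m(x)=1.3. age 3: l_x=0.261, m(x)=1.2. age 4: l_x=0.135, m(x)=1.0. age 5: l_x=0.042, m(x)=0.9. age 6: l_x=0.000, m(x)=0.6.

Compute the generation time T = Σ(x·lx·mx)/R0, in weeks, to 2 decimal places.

1.90

lx·mx: 0, 0.8844, 0.5772, 0.3132, 0.135, 0.0378, 0 → R0 = 1.9476
x·lx·mx: 0, 0.8844, 1.1544, 0.9396, 0.54, 0.189, 0 → Σ = 3.7074
T = 3.7074 / 1.9476 = 1.903574… → 1.90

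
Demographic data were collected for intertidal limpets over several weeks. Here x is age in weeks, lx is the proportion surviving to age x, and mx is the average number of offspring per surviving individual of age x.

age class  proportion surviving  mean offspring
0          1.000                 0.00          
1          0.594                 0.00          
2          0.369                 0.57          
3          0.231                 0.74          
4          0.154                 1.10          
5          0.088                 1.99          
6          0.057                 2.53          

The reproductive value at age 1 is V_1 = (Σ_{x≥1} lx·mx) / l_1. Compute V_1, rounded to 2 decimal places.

lx·mx for x ≥ 1: 0, 0.21033, 0.17094, 0.1694, 0.17512, 0.14421 → sum = 0.87
V_1 = 0.87 / l_1 = 0.87 / 0.594 = 1.464646… → 1.46

1.46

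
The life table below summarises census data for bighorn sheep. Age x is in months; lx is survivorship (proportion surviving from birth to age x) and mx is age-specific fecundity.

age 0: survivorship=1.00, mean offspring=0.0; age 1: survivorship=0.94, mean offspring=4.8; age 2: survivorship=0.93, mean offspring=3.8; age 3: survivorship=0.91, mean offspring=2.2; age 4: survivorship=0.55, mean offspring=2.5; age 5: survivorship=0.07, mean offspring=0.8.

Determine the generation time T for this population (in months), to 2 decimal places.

lx·mx: 0, 4.512, 3.534, 2.002, 1.375, 0.056 → R0 = 11.479
x·lx·mx: 0, 4.512, 7.068, 6.006, 5.5, 0.28 → Σ = 23.366
T = 23.366 / 11.479 = 2.035543… → 2.04

2.04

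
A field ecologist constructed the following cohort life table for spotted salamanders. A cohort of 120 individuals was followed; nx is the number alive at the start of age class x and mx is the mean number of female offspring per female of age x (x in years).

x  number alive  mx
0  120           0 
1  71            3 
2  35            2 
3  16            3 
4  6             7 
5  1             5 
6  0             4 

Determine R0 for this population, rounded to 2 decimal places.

lx = nx/n0 = nx/120: 1, 0.59167…, 0.29167…, 0.13333…, 0.05, 0.00833…, 0
lx·mx by age: 0, 1.775…, 0.583333…, 0.4…, 0.35, 0.041667…, 0
R0 = Σ lx·mx = 3.15… → 3.15

3.15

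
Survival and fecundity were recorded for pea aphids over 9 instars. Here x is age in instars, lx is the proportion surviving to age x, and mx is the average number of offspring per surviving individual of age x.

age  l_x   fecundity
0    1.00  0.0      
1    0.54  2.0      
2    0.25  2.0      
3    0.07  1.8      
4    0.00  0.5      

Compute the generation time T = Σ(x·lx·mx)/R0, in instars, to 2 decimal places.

1.44

lx·mx: 0, 1.08, 0.5, 0.126, 0 → R0 = 1.706
x·lx·mx: 0, 1.08, 1, 0.378, 0 → Σ = 2.458
T = 2.458 / 1.706 = 1.440797… → 1.44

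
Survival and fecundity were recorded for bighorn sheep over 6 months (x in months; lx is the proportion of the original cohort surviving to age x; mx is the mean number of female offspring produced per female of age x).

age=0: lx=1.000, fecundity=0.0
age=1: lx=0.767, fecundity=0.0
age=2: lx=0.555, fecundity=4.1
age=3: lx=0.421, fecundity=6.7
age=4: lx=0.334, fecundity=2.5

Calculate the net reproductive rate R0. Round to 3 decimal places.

5.931

lx·mx by age: 0, 0, 2.2755, 2.8207, 0.835
R0 = Σ lx·mx = 5.9312 → 5.931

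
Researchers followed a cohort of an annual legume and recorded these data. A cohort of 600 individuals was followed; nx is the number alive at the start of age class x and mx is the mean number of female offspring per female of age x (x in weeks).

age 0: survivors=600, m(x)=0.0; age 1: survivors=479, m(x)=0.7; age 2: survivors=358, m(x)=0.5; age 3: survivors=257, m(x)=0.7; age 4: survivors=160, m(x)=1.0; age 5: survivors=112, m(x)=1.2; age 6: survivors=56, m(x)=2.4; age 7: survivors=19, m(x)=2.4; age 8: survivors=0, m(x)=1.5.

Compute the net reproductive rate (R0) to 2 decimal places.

lx = nx/n0 = nx/600: 1, 0.79833…, 0.59667…, 0.42833…, 0.26667…, 0.18667…, 0.09333…, 0.03167…, 0
lx·mx by age: 0, 0.558833…, 0.298333…, 0.299833…, 0.266667…, 0.224…, 0.224…, 0.076…, 0
R0 = Σ lx·mx = 1.947667… → 1.95

1.95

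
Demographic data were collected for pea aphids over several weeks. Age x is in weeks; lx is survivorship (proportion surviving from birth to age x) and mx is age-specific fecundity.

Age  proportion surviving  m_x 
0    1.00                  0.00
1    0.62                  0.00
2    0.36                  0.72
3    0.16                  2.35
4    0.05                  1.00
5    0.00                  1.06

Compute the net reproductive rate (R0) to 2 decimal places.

0.69

lx·mx by age: 0, 0, 0.2592, 0.376, 0.05, 0
R0 = Σ lx·mx = 0.6852 → 0.69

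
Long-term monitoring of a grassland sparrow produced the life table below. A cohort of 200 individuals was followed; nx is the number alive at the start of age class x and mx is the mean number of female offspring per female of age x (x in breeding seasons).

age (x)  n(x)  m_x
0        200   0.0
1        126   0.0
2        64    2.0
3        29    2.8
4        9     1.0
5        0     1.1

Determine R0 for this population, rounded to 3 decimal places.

lx = nx/n0 = nx/200: 1, 0.63, 0.32, 0.145, 0.045, 0
lx·mx by age: 0, 0, 0.64, 0.406, 0.045, 0
R0 = Σ lx·mx = 1.091 → 1.091

1.091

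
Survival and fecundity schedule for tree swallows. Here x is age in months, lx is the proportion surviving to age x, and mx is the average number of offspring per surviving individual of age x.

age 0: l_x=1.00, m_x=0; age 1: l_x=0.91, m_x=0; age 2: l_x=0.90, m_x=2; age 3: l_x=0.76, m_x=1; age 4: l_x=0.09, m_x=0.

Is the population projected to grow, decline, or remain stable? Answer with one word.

growing

R0 = Σ lx·mx = 0 + 0 + 1.8 + 0.76 + 0 = 2.56
R0 > 1, so the population is growing.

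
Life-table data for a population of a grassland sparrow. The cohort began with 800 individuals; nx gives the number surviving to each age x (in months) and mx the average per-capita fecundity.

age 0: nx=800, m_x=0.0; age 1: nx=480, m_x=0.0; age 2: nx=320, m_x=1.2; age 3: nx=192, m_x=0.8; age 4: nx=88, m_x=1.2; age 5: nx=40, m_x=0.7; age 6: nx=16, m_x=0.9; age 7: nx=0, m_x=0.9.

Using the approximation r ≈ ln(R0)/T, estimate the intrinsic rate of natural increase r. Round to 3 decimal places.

-0.056

lx = nx/n0 = nx/800: 1, 0.6, 0.4, 0.24, 0.11, 0.05, 0.02, 0
R0 = Σ lx·mx = 0 + 0 + 0.48 + 0.192 + 0.132 + 0.035 + 0.018 + 0 = 0.857
Σ x·lx·mx = 2.347; T = 2.347/0.857 = 2.73862…
r ≈ ln(R0)/T = ln(0.857)/2.73862… = -0.05635… → -0.056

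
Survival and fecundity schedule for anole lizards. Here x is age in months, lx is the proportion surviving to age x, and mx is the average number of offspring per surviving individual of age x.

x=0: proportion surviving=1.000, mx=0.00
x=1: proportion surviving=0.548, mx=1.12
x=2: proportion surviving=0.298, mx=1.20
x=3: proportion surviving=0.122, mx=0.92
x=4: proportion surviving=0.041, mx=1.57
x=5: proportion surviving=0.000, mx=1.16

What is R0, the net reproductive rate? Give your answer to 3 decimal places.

1.148

lx·mx by age: 0, 0.61376, 0.3576, 0.11224, 0.06437, 0
R0 = Σ lx·mx = 1.14797 → 1.148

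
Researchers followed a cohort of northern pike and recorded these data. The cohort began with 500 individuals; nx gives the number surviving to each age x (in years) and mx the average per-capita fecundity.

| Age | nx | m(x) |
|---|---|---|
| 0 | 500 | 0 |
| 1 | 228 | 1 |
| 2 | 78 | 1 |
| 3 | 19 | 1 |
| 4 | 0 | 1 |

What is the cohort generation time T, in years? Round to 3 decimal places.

1.357

lx = nx/n0 = nx/500: 1, 0.456, 0.156, 0.038, 0
lx·mx: 0, 0.456, 0.156, 0.038, 0 → R0 = 0.65
x·lx·mx: 0, 0.456, 0.312, 0.114, 0 → Σ = 0.882
T = 0.882 / 0.65 = 1.356923… → 1.357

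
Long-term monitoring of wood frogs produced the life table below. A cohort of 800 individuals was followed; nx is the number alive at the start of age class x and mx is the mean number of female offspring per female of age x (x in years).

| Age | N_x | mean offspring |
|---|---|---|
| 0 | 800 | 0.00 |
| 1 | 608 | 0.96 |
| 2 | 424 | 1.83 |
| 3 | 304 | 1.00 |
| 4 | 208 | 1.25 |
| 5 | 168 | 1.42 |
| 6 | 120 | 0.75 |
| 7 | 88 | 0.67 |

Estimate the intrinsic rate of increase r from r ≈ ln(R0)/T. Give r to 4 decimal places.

lx = nx/n0 = nx/800: 1, 0.76, 0.53, 0.38, 0.26, 0.21, 0.15, 0.11
R0 = Σ lx·mx = 0 + 0.7296 + 0.9699 + 0.38 + 0.325 + 0.2982 + 0.1125 + 0.0737 = 2.8889
Σ x·lx·mx = 7.7913; T = 7.7913/2.8889 = 2.69698…
r ≈ ln(R0)/T = ln(2.8889)/2.69698… = 0.393357… → 0.3934

0.3934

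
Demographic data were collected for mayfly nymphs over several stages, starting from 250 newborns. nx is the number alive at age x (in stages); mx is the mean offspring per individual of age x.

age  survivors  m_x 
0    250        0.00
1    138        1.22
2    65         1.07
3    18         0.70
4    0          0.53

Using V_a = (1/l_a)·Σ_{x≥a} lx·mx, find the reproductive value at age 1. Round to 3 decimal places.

1.815

lx = nx/n0 = nx/250: 1, 0.552, 0.26, 0.072, 0
lx·mx for x ≥ 1: 0.67344, 0.2782, 0.0504, 0 → sum = 1.00204
V_1 = 1.00204 / l_1 = 1.00204 / 0.552 = 1.81529… → 1.815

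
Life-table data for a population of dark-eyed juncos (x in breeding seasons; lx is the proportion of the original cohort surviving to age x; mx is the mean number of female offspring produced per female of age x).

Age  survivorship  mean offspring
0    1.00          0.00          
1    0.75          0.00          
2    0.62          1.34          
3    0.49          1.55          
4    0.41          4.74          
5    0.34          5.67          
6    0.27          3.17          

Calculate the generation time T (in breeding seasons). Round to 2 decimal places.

lx·mx: 0, 0, 0.8308, 0.7595, 1.9434, 1.9278, 0.8559 → R0 = 6.3174
x·lx·mx: 0, 0, 1.6616, 2.2785, 7.7736, 9.639, 5.1354 → Σ = 26.4881
T = 26.4881 / 6.3174 = 4.19288… → 4.19

4.19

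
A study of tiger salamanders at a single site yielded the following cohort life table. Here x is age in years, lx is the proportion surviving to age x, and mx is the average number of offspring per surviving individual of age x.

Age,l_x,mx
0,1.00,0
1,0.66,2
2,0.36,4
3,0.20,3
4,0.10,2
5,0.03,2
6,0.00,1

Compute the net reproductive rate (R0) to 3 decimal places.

3.620

lx·mx by age: 0, 1.32, 1.44, 0.6, 0.2, 0.06, 0
R0 = Σ lx·mx = 3.62 → 3.620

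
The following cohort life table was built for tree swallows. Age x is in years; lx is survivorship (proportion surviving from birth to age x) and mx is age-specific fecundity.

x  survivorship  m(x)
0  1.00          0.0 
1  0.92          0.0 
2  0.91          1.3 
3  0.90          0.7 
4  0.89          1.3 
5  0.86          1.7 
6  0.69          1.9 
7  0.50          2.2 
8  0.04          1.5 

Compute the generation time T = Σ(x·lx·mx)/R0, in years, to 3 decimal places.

lx·mx: 0, 0, 1.183, 0.63, 1.157, 1.462, 1.311, 1.1, 0.06 → R0 = 6.903
x·lx·mx: 0, 0, 2.366, 1.89, 4.628, 7.31, 7.866, 7.7, 0.48 → Σ = 32.24
T = 32.24 / 6.903 = 4.670433… → 4.670

4.670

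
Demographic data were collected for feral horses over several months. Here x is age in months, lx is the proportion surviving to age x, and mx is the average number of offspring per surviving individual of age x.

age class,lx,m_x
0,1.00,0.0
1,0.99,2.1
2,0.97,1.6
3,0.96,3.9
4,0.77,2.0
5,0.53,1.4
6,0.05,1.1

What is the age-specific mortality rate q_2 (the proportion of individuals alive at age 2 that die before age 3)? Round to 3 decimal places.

q_2 = (l_2 − l_3) / l_2 = (0.97 − 0.96) / 0.97
     = 0.01 / 0.97 = 0.010309… → 0.010

0.010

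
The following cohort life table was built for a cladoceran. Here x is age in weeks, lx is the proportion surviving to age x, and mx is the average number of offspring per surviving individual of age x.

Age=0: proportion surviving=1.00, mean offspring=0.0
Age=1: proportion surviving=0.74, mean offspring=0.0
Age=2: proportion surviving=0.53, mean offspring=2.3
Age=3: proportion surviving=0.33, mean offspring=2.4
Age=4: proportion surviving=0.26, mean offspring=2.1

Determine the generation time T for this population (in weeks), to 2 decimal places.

lx·mx: 0, 0, 1.219, 0.792, 0.546 → R0 = 2.557
x·lx·mx: 0, 0, 2.438, 2.376, 2.184 → Σ = 6.998
T = 6.998 / 2.557 = 2.736801… → 2.74

2.74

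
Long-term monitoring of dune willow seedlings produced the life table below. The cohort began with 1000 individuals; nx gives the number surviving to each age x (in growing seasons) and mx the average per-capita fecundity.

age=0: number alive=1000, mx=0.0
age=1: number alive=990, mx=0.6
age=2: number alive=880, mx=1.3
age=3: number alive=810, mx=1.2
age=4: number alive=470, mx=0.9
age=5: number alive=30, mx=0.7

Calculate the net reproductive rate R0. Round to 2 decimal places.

lx = nx/n0 = nx/1000: 1, 0.99, 0.88, 0.81, 0.47, 0.03
lx·mx by age: 0, 0.594, 1.144, 0.972, 0.423, 0.021
R0 = Σ lx·mx = 3.154 → 3.15

3.15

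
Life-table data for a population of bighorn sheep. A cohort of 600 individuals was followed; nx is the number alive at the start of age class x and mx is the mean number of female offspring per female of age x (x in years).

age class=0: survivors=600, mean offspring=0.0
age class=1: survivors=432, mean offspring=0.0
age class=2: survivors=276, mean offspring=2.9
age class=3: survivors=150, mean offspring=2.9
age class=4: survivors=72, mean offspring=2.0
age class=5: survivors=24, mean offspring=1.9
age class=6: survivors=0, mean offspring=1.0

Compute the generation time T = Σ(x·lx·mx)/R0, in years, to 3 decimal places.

lx = nx/n0 = nx/600: 1, 0.72, 0.46, 0.25, 0.12, 0.04, 0
lx·mx: 0, 0, 1.334, 0.725, 0.24, 0.076, 0 → R0 = 2.375
x·lx·mx: 0, 0, 2.668, 2.175, 0.96, 0.38, 0 → Σ = 6.183
T = 6.183 / 2.375 = 2.603368… → 2.603

2.603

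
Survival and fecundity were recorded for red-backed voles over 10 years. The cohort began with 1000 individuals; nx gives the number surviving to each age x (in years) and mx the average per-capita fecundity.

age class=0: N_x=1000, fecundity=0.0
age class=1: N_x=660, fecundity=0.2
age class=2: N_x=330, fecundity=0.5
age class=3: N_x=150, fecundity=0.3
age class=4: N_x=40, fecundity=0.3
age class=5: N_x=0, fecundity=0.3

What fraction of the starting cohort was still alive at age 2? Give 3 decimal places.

0.330

l_2 = n_2/n_0 = 330/1000 = 0.33 → 0.330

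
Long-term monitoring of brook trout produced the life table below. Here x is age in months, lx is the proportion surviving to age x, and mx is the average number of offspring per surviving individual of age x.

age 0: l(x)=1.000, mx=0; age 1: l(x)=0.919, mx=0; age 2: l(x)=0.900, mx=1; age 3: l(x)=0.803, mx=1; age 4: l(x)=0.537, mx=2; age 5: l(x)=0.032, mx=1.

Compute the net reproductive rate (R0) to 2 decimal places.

2.81

lx·mx by age: 0, 0, 0.9, 0.803, 1.074, 0.032
R0 = Σ lx·mx = 2.809 → 2.81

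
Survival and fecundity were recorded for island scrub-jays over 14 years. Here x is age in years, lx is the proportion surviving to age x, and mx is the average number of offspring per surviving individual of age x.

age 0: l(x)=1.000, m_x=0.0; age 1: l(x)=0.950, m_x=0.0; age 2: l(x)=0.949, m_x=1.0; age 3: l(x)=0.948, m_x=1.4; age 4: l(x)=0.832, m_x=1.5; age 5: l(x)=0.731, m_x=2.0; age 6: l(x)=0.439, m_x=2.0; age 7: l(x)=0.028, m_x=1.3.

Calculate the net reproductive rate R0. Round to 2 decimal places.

lx·mx by age: 0, 0, 0.949, 1.3272, 1.248, 1.462, 0.878, 0.0364
R0 = Σ lx·mx = 5.9006 → 5.90

5.90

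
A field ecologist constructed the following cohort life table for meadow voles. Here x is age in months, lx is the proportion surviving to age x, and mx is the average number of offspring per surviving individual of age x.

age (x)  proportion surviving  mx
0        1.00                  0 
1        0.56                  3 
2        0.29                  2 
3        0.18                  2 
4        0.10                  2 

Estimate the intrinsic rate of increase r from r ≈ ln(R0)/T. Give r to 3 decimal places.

R0 = Σ lx·mx = 0 + 1.68 + 0.58 + 0.36 + 0.2 = 2.82
Σ x·lx·mx = 4.72; T = 4.72/2.82 = 1.67376…
r ≈ ln(R0)/T = ln(2.82)/1.67376… = 0.61941… → 0.619

0.619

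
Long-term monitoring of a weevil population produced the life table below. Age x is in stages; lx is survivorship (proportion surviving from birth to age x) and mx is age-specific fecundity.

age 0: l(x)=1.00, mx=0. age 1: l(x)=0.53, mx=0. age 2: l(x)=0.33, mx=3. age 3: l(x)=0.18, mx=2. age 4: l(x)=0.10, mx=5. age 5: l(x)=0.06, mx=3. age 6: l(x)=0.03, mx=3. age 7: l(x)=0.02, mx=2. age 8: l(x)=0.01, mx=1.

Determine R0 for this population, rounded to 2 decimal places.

lx·mx by age: 0, 0, 0.99, 0.36, 0.5, 0.18, 0.09, 0.04, 0.01
R0 = Σ lx·mx = 2.17 → 2.17

2.17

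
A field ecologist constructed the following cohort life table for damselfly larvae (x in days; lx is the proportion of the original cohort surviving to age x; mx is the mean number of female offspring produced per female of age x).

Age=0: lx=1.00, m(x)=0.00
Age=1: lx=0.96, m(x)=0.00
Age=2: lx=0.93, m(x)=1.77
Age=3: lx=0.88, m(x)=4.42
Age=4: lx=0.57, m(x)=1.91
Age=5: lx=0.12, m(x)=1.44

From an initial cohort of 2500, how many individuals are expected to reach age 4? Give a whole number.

1425

Expected survivors = N0 · l_4 = 2500 × 0.57 = 1425 → 1425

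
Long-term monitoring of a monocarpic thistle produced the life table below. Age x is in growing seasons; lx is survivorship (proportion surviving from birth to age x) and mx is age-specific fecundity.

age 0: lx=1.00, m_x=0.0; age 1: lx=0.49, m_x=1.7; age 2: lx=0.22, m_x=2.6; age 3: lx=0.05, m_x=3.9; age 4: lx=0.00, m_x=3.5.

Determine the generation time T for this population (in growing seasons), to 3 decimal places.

1.601

lx·mx: 0, 0.833, 0.572, 0.195, 0 → R0 = 1.6
x·lx·mx: 0, 0.833, 1.144, 0.585, 0 → Σ = 2.562
T = 2.562 / 1.6 = 1.60125 → 1.601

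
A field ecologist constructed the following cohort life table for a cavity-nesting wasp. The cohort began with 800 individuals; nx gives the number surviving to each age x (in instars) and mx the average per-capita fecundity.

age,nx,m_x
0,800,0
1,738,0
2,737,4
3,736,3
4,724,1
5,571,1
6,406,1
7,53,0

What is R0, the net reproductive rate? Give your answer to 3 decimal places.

lx = nx/n0 = nx/800: 1, 0.9225, 0.92125, 0.92, 0.905, 0.71375, 0.5075, 0.06625
lx·mx by age: 0, 0, 3.685, 2.76, 0.905, 0.71375, 0.5075, 0
R0 = Σ lx·mx = 8.57125 → 8.571

8.571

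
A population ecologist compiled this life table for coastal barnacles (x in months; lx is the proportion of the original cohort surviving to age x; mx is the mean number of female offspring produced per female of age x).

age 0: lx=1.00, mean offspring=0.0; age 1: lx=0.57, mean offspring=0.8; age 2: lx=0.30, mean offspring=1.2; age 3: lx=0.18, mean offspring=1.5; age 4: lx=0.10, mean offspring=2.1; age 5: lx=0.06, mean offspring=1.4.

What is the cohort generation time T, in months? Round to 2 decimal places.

lx·mx: 0, 0.456, 0.36, 0.27, 0.21, 0.084 → R0 = 1.38
x·lx·mx: 0, 0.456, 0.72, 0.81, 0.84, 0.42 → Σ = 3.246
T = 3.246 / 1.38 = 2.352174… → 2.35

2.35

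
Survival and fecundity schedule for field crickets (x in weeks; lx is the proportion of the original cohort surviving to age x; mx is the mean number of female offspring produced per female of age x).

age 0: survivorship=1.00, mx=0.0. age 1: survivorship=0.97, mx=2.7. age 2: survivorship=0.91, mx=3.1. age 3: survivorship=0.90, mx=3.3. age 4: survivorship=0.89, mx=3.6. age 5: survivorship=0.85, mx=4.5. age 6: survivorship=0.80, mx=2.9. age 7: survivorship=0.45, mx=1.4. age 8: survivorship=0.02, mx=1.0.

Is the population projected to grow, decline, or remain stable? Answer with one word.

R0 = Σ lx·mx = 0 + 2.619 + 2.821 + 2.97 + 3.204 + 3.825 + 2.32 + 0.63 + 0.02 = 18.409
R0 > 1, so the population is growing.

growing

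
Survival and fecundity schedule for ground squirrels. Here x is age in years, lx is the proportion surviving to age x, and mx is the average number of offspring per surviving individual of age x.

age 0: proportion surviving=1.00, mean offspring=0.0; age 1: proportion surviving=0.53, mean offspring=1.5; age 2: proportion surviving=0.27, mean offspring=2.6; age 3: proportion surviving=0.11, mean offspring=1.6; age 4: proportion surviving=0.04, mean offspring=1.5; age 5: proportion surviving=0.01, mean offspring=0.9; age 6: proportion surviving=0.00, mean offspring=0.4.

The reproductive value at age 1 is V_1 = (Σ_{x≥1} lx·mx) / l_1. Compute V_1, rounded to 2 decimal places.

lx·mx for x ≥ 1: 0.795, 0.702, 0.176, 0.06, 0.009, 0 → sum = 1.742
V_1 = 1.742 / l_1 = 1.742 / 0.53 = 3.286792… → 3.29

3.29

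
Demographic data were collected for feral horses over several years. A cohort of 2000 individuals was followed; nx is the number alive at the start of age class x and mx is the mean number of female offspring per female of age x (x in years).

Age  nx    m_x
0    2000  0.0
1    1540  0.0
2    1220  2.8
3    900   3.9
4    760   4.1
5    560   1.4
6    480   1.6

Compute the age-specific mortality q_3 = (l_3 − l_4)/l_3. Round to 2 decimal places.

0.16

lx = nx/n0 = nx/2000: 1, 0.77, 0.61, 0.45, 0.38, 0.28, 0.24
q_3 = (l_3 − l_4) / l_3 = (0.45 − 0.38) / 0.45
     = 0.07 / 0.45 = 0.155556… → 0.16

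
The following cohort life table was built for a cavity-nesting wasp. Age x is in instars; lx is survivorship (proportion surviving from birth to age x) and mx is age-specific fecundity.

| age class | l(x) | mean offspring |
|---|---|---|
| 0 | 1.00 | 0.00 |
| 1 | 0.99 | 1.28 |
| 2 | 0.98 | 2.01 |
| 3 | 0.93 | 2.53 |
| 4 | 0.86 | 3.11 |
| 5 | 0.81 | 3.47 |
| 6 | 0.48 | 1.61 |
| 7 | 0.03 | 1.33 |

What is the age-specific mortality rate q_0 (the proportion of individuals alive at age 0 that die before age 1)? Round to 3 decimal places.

0.010

q_0 = (l_0 − l_1) / l_0 = (1 − 0.99) / 1
     = 0.01 / 1 = 0.01 → 0.010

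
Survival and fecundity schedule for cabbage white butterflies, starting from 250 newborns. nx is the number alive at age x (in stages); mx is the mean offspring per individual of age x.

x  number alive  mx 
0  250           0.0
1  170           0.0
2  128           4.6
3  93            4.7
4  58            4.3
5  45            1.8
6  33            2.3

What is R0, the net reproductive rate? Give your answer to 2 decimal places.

lx = nx/n0 = nx/250: 1, 0.68, 0.512, 0.372, 0.232, 0.18, 0.132
lx·mx by age: 0, 0, 2.3552, 1.7484, 0.9976, 0.324, 0.3036
R0 = Σ lx·mx = 5.7288 → 5.73

5.73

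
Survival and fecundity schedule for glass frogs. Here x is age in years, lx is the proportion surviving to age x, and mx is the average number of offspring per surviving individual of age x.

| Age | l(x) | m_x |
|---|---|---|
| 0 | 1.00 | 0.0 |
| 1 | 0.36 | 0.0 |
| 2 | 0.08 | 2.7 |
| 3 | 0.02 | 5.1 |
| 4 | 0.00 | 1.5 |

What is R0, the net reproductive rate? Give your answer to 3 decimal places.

0.318

lx·mx by age: 0, 0, 0.216, 0.102, 0
R0 = Σ lx·mx = 0.318 → 0.318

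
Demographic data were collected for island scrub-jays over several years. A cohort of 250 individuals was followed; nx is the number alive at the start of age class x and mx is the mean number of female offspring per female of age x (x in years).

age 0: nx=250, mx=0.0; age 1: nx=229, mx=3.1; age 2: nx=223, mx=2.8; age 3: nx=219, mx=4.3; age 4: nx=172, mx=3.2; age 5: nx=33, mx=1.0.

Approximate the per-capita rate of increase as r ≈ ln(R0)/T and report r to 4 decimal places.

0.9745

lx = nx/n0 = nx/250: 1, 0.916, 0.892, 0.876, 0.688, 0.132
R0 = Σ lx·mx = 0 + 2.8396 + 2.4976 + 3.7668 + 2.2016 + 0.132 = 11.4376
Σ x·lx·mx = 28.6016; T = 28.6016/11.4376 = 2.50066…
r ≈ ln(R0)/T = ln(11.4376)/2.50066… = 0.974503… → 0.9745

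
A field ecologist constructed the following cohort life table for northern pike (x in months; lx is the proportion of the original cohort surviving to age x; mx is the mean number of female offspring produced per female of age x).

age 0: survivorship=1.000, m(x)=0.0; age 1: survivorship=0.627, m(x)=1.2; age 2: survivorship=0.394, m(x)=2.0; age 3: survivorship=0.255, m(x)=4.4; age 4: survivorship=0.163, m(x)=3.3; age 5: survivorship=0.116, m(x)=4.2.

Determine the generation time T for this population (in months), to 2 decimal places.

2.79

lx·mx: 0, 0.7524, 0.788, 1.122, 0.5379, 0.4872 → R0 = 3.6875
x·lx·mx: 0, 0.7524, 1.576, 3.366, 2.1516, 2.436 → Σ = 10.282
T = 10.282 / 3.6875 = 2.788339… → 2.79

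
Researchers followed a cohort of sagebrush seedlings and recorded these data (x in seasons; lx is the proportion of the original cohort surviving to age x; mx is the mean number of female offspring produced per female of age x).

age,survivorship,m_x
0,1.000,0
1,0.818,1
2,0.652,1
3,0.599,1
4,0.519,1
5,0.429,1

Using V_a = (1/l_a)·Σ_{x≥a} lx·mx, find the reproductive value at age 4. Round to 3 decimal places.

1.827

lx·mx for x ≥ 4: 0.519, 0.429 → sum = 0.948
V_4 = 0.948 / l_4 = 0.948 / 0.519 = 1.82659… → 1.827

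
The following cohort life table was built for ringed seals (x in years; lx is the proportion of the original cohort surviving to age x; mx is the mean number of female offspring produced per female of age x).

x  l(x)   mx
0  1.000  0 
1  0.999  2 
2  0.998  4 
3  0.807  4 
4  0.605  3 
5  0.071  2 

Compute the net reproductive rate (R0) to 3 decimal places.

lx·mx by age: 0, 1.998, 3.992, 3.228, 1.815, 0.142
R0 = Σ lx·mx = 11.175 → 11.175

11.175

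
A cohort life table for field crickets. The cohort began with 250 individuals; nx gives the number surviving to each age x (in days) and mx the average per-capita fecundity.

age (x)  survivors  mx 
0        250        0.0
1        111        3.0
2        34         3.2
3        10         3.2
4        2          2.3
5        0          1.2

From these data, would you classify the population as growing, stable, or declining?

growing

lx = nx/n0 = nx/250: 1, 0.444, 0.136, 0.04, 0.008, 0
R0 = Σ lx·mx = 0 + 1.332 + 0.4352 + 0.128 + 0.0184 + 0 = 1.9136
R0 > 1, so the population is growing.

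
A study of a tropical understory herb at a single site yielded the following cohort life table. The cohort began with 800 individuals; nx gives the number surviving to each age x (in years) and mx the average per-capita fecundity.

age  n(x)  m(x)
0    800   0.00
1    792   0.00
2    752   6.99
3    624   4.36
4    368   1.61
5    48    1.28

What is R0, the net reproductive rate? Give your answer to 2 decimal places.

10.79

lx = nx/n0 = nx/800: 1, 0.99, 0.94, 0.78, 0.46, 0.06
lx·mx by age: 0, 0, 6.5706, 3.4008, 0.7406, 0.0768
R0 = Σ lx·mx = 10.7888 → 10.79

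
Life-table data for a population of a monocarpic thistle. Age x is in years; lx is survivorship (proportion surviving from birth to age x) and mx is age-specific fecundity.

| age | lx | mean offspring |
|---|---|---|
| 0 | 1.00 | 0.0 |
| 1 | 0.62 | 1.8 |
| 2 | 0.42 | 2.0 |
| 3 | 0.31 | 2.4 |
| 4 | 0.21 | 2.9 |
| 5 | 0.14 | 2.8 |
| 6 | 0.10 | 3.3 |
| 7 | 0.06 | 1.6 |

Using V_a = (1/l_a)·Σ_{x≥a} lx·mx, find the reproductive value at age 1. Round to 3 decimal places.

6.656

lx·mx for x ≥ 1: 1.116, 0.84, 0.744, 0.609, 0.392, 0.33, 0.096 → sum = 4.127
V_1 = 4.127 / l_1 = 4.127 / 0.62 = 6.656452… → 6.656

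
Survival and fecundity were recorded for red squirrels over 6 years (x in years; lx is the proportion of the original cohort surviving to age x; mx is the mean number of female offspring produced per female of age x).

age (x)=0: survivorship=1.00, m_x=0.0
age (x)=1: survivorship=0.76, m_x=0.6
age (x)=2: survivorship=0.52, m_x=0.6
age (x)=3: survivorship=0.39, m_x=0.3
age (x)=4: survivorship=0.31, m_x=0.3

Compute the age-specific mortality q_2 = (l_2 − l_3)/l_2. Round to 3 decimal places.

0.250

q_2 = (l_2 − l_3) / l_2 = (0.52 − 0.39) / 0.52
     = 0.13 / 0.52 = 0.25 → 0.250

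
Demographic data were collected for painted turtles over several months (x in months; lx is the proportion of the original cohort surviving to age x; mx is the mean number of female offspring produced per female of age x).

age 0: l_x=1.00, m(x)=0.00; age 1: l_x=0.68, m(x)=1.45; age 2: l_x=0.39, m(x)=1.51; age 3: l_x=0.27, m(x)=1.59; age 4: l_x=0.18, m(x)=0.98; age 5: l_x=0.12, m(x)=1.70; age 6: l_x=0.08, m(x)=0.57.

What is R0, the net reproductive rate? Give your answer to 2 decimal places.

lx·mx by age: 0, 0.986, 0.5889, 0.4293, 0.1764, 0.204, 0.0456
R0 = Σ lx·mx = 2.4302 → 2.43

2.43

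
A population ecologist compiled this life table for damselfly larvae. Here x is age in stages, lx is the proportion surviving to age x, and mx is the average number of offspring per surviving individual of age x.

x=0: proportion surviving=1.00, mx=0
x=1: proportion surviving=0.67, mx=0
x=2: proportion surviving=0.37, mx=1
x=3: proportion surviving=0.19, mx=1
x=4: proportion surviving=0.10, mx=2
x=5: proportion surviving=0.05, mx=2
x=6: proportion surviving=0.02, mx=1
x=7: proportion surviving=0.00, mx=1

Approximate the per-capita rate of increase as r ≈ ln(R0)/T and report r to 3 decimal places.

-0.041

R0 = Σ lx·mx = 0 + 0 + 0.37 + 0.19 + 0.2 + 0.1 + 0.02 + 0 = 0.88
Σ x·lx·mx = 2.73; T = 2.73/0.88 = 3.10227…
r ≈ ln(R0)/T = ln(0.88)/3.10227… = -0.04121… → -0.041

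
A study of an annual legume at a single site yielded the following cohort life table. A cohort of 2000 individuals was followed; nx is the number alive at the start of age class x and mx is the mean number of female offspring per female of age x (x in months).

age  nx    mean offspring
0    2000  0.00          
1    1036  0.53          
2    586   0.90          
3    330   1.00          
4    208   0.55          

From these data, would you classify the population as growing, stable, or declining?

declining

lx = nx/n0 = nx/2000: 1, 0.518, 0.293, 0.165, 0.104
R0 = Σ lx·mx = 0 + 0.27454 + 0.2637 + 0.165 + 0.0572 = 0.76044
R0 < 1, so the population is declining.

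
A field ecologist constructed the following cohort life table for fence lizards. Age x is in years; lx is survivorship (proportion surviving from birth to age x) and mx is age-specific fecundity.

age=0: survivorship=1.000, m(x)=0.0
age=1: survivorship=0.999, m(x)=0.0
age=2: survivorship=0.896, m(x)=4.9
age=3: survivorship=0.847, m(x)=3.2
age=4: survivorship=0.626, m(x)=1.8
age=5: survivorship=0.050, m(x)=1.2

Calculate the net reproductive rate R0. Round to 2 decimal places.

8.29

lx·mx by age: 0, 0, 4.3904, 2.7104, 1.1268, 0.06
R0 = Σ lx·mx = 8.2876 → 8.29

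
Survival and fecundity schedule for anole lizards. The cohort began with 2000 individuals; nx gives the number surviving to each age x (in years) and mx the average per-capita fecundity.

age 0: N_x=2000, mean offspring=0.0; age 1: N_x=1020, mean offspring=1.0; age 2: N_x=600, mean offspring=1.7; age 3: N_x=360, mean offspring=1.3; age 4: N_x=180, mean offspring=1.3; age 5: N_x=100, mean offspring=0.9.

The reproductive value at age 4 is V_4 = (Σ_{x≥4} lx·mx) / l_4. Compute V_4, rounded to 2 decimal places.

lx = nx/n0 = nx/2000: 1, 0.51, 0.3, 0.18, 0.09, 0.05
lx·mx for x ≥ 4: 0.117, 0.045 → sum = 0.162
V_4 = 0.162 / l_4 = 0.162 / 0.09 = 1.8 → 1.80

1.80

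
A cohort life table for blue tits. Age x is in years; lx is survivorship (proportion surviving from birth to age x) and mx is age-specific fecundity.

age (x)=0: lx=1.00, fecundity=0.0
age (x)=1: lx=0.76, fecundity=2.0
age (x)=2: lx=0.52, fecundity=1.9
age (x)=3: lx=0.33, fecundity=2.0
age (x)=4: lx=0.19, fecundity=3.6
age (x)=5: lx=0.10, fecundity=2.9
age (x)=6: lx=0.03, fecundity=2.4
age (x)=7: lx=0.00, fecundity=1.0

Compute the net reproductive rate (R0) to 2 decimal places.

lx·mx by age: 0, 1.52, 0.988, 0.66, 0.684, 0.29, 0.072, 0
R0 = Σ lx·mx = 4.214 → 4.21

4.21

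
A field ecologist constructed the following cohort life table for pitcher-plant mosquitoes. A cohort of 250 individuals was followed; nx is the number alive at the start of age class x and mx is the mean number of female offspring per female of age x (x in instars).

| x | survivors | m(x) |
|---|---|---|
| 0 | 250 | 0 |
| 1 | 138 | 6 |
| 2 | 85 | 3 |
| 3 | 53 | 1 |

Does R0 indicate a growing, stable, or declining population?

growing

lx = nx/n0 = nx/250: 1, 0.552, 0.34, 0.212
R0 = Σ lx·mx = 0 + 3.312 + 1.02 + 0.212 = 4.544
R0 > 1, so the population is growing.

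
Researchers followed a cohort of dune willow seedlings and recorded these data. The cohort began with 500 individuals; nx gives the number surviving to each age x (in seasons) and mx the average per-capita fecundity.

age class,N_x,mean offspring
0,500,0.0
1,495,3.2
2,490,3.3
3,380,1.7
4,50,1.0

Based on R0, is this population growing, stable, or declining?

lx = nx/n0 = nx/500: 1, 0.99, 0.98, 0.76, 0.1
R0 = Σ lx·mx = 0 + 3.168 + 3.234 + 1.292 + 0.1 = 7.794
R0 > 1, so the population is growing.

growing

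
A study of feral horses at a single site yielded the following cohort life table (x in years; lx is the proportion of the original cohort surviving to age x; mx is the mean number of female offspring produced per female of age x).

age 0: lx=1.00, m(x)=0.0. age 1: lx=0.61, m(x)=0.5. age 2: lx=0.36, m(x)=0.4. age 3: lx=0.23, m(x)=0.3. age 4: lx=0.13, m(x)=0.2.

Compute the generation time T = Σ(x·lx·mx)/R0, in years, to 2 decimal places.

lx·mx: 0, 0.305, 0.144, 0.069, 0.026 → R0 = 0.544
x·lx·mx: 0, 0.305, 0.288, 0.207, 0.104 → Σ = 0.904
T = 0.904 / 0.544 = 1.661765… → 1.66

1.66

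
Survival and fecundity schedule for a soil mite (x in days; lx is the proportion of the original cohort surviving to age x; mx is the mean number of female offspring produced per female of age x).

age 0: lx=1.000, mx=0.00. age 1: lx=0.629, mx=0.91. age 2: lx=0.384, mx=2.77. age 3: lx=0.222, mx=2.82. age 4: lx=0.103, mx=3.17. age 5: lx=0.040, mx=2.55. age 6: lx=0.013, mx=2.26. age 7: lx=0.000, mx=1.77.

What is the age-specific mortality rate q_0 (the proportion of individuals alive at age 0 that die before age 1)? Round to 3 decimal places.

0.371

q_0 = (l_0 − l_1) / l_0 = (1 − 0.629) / 1
     = 0.371 / 1 = 0.371 → 0.371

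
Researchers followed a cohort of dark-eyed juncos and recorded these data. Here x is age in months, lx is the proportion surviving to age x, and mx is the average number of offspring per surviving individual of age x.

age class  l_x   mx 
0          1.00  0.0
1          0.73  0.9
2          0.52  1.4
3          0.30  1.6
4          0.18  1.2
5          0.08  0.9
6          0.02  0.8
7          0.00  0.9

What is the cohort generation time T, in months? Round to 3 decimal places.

lx·mx: 0, 0.657, 0.728, 0.48, 0.216, 0.072, 0.016, 0 → R0 = 2.169
x·lx·mx: 0, 0.657, 1.456, 1.44, 0.864, 0.36, 0.096, 0 → Σ = 4.873
T = 4.873 / 2.169 = 2.246657… → 2.247

2.247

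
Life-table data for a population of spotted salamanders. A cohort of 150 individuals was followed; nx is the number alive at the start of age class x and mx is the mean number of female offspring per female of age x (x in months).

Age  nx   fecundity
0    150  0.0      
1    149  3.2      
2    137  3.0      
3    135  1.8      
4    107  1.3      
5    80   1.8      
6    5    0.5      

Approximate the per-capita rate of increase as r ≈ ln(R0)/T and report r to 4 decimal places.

lx = nx/n0 = nx/150: 1, 0.99333…, 0.91333…, 0.9, 0.71333…, 0.53333…, 0.03333…
R0 = Σ lx·mx = 0 + 3.17867… + 2.74… + 1.62 + 0.92733… + 0.96… + 0.01667… = 9.442667…
Σ x·lx·mx = 22.128…; T = 22.128…/9.442667… = 2.34341…
r ≈ ln(R0)/T = ln(9.442667…)/2.34341… = 0.958109… → 0.9581

0.9581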